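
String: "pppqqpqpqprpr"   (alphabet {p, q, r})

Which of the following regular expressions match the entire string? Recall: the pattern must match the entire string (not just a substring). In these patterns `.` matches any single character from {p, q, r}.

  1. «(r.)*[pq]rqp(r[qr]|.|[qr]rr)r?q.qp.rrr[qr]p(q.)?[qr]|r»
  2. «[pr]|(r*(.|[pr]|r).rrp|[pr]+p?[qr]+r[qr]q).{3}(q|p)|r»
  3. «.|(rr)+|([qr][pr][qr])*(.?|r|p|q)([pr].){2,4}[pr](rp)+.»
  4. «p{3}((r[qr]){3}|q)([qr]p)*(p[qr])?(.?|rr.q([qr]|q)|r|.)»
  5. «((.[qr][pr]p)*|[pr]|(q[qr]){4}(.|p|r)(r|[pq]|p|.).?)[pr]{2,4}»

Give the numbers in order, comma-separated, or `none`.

1 → no match
2 → no match
3 → no match
4 → match
5 → no match

4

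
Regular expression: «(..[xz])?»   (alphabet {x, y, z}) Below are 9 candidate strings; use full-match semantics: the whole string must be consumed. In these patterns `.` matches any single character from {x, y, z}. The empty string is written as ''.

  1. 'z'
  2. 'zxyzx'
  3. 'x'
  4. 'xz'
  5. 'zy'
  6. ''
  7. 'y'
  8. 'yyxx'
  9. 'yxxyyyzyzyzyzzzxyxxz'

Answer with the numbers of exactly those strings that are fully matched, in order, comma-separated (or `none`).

6

1 → no match
2 → no match
3 → no match
4 → no match
5 → no match
6 → match
7 → no match
8 → no match
9 → no match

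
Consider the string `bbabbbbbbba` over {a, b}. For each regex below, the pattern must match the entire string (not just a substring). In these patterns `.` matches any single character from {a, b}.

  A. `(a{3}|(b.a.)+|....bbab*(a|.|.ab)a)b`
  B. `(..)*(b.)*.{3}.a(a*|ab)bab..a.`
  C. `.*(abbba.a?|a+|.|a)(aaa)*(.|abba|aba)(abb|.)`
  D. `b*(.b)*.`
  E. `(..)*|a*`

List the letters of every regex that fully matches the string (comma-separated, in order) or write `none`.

C, D

A → no match — must end with `b`
B → no match
C → match
D → match
E → no match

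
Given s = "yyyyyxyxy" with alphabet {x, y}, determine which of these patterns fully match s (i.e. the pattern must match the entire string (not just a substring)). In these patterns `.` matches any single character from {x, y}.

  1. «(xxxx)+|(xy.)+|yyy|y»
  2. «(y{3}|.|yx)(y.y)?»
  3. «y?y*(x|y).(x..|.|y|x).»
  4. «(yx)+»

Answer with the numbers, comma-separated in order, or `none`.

3

1 → no match
2 → no match
3 → match
4 → no match — must start with "yx"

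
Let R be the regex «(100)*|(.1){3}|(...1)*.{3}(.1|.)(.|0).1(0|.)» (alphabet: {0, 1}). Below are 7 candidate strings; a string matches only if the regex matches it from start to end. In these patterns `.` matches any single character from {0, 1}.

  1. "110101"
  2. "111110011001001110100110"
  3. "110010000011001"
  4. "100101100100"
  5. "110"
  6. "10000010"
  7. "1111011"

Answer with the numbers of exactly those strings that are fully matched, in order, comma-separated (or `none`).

1 → match
2 → match
3 → no match
4 → no match
5 → no match
6 → match
7 → no match

1, 2, 6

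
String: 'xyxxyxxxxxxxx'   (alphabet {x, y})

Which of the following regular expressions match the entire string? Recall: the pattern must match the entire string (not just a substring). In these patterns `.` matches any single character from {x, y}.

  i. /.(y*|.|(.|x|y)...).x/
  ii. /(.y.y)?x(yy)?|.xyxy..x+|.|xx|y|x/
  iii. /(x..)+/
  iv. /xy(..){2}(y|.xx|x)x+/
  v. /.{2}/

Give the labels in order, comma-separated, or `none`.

i → no match
ii → no match
iii → no match
iv → match
v → no match

iv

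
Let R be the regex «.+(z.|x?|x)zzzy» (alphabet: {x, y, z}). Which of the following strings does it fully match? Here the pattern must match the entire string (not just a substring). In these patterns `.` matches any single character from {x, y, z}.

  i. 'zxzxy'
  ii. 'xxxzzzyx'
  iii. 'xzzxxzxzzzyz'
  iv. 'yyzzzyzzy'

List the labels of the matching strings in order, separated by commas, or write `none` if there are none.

i → no match — must end with 'zzzy'
ii → no match — must end with 'zzzy'
iii → no match — must end with 'zzzy'
iv → no match — must end with 'zzzy'

none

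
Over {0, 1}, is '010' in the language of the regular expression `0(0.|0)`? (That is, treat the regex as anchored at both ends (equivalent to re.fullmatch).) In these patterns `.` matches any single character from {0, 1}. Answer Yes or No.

Every match must start with '00', but '010' does not.

No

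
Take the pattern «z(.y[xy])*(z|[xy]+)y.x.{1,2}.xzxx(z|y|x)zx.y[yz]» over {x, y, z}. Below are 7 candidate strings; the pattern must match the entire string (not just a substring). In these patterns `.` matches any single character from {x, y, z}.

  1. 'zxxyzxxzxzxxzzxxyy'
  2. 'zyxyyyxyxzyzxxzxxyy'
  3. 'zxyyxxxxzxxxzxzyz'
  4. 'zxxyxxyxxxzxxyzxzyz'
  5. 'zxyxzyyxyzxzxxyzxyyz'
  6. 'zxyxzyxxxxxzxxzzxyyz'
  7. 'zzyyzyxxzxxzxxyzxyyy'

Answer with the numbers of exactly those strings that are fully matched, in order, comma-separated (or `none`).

1, 3, 4, 5, 6, 7

1 → match
2 → no match
3 → match
4 → match
5 → match
6 → match
7 → match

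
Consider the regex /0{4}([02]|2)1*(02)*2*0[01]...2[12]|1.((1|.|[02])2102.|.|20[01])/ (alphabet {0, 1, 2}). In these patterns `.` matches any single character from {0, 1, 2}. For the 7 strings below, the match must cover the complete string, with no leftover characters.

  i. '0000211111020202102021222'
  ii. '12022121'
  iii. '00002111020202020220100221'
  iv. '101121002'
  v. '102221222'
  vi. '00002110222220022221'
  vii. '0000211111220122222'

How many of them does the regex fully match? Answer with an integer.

3

i → no match
ii → no match
iii → match
iv → no match
v → no match
vi → match
vii → match
Total matched: 3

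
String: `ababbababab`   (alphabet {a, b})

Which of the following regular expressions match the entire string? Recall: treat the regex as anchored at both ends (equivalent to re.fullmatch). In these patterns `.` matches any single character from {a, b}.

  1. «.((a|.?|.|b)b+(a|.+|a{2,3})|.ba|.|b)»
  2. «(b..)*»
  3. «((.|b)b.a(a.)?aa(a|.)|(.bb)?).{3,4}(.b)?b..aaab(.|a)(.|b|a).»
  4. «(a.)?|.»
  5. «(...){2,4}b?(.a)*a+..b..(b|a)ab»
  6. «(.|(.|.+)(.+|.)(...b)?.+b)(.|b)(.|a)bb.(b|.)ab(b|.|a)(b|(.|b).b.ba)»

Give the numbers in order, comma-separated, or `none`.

1 → match
2 → no match
3 → no match
4 → no match
5 → no match
6 → match

1, 6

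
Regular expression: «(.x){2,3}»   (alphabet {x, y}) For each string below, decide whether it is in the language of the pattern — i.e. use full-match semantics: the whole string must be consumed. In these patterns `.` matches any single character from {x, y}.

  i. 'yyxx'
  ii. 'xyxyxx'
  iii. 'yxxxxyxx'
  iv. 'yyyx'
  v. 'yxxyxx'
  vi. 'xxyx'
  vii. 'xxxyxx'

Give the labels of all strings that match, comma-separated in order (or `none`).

i → no match
ii → no match
iii → no match
iv → no match
v → no match
vi → match
vii → no match

vi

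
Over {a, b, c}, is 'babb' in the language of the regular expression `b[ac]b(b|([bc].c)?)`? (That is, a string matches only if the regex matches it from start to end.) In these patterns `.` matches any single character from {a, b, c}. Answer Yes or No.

Yes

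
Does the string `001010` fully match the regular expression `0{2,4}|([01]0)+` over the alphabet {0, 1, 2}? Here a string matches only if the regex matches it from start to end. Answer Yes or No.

Yes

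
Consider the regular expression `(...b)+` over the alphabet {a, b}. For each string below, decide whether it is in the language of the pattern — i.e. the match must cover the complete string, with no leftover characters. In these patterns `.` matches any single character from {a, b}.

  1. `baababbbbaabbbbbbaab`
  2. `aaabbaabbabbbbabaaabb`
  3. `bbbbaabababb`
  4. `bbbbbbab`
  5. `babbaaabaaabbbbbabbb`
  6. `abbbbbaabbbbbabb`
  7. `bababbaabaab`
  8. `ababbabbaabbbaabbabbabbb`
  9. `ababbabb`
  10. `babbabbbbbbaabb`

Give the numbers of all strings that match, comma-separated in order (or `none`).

1, 4, 5, 8, 9

1 → match
2 → no match
3 → no match
4 → match
5 → match
6 → no match
7 → no match
8 → match
9 → match
10 → no match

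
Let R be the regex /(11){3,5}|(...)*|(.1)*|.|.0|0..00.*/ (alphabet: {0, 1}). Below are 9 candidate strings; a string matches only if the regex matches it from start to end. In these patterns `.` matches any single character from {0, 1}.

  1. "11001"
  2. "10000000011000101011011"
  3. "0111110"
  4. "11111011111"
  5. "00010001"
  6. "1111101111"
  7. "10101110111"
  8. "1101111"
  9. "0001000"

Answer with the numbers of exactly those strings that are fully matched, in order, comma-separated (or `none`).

1 → no match
2 → no match
3 → no match
4 → no match
5 → no match
6 → no match
7 → no match
8 → no match
9 → no match

none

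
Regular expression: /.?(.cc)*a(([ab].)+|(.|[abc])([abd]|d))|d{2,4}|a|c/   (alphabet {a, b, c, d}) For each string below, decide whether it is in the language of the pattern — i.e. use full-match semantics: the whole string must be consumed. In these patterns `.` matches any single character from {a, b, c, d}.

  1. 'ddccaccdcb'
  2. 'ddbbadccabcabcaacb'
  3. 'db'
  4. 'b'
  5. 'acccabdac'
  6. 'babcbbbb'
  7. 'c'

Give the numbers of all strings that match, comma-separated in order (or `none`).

5, 6, 7

1 → no match
2 → no match
3 → no match
4 → no match
5 → match
6 → match
7 → match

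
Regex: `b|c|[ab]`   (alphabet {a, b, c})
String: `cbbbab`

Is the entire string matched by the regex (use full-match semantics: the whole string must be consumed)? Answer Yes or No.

No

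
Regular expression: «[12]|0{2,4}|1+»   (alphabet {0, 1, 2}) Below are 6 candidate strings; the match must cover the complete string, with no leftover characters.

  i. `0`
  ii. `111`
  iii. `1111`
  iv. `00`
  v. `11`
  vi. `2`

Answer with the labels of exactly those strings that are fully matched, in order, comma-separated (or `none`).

i → no match
ii → match
iii → match
iv → match
v → match
vi → match

ii, iii, iv, v, vi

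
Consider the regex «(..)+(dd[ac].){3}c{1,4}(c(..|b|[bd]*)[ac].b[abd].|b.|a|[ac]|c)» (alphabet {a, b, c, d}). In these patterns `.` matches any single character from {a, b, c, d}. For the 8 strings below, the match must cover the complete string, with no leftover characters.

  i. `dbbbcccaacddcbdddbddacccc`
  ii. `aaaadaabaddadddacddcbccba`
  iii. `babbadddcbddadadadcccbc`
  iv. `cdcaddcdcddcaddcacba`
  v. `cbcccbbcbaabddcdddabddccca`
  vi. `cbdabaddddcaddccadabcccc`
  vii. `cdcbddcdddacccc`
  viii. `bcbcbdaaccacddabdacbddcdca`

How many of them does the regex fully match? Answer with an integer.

i → no match
ii → no match
iii → no match
iv → no match
v → match
vi → no match
vii → no match
viii → no match
Total matched: 1

1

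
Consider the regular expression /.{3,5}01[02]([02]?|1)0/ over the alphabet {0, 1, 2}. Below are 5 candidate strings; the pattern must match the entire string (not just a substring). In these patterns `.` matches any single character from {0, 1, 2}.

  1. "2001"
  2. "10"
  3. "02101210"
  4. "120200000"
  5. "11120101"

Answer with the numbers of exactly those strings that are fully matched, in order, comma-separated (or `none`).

1 → no match — must end with "0"
2 → no match
3 → match
4 → no match
5 → no match — must end with "0"

3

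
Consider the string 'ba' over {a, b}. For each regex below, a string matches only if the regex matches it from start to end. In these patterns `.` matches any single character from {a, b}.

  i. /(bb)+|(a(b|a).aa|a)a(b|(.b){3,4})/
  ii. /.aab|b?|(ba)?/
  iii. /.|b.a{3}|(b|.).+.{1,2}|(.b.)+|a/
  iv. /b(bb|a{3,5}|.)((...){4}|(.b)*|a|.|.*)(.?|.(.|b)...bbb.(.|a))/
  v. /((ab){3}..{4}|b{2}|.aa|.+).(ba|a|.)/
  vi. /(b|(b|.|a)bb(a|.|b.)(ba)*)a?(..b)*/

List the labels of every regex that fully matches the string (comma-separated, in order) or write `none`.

i → no match
ii → match
iii → no match
iv → match
v → no match
vi → match

ii, iv, vi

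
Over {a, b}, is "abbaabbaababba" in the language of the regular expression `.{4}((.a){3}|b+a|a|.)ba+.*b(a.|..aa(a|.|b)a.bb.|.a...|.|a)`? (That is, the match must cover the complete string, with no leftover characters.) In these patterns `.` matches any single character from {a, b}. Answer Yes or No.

No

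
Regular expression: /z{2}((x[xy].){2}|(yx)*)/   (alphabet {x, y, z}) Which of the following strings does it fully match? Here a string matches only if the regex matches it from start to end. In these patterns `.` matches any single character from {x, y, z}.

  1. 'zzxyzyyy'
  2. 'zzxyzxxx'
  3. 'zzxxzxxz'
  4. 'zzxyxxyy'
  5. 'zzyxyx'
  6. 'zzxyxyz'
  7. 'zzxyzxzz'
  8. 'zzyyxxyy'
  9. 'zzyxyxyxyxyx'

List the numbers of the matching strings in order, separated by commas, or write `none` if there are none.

1. 'zzxyzyyy' → no match
2. 'zzxyzxxx' → match
3. 'zzxxzxxz' → match
4. 'zzxyxxyy' → match
5. 'zzyxyx' → match
6. 'zzxyxyz' → no match
7. 'zzxyzxzz' → no match
8. 'zzyyxxyy' → no match
9. 'zzyxyxyxyxyx' → match

2, 3, 4, 5, 9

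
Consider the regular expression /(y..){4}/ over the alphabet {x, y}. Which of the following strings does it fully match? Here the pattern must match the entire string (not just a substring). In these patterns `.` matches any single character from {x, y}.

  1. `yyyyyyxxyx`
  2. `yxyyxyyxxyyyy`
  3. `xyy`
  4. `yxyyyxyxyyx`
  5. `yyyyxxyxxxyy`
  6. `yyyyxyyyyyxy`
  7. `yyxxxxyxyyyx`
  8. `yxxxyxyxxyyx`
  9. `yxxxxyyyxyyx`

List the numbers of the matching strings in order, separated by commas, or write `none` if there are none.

1 → no match
2 → no match
3 → no match — must start with `y`
4 → no match
5 → no match
6 → match
7 → no match
8 → no match
9 → no match

6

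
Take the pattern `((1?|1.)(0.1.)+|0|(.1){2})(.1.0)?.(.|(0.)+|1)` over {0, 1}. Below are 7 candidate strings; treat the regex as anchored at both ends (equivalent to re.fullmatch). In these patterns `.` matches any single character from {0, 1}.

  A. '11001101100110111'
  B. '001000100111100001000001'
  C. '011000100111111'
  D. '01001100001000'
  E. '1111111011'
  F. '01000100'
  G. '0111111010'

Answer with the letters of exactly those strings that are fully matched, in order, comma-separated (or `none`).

E, F, G

A → no match
B → no match
C → no match
D → no match
E → match
F → match
G → match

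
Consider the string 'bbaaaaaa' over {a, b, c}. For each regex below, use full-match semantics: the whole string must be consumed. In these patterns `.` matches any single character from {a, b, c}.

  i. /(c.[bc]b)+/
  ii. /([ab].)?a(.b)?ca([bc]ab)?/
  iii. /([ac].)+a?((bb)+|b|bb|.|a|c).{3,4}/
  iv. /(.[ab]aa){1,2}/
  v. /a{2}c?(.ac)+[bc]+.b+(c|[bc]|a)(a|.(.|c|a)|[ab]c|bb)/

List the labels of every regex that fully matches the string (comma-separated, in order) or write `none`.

i → no match — must start with 'c'
ii → no match
iii → no match
iv → match
v → no match — must start with 'a'

iv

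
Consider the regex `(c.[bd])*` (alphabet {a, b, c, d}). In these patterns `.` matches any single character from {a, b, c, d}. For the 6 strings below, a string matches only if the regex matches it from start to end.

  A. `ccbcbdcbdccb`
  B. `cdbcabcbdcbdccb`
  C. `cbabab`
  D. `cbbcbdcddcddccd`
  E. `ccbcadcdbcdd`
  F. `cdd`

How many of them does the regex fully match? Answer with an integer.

5

A → match
B → match
C → no match
D → match
E → match
F → match
Total matched: 5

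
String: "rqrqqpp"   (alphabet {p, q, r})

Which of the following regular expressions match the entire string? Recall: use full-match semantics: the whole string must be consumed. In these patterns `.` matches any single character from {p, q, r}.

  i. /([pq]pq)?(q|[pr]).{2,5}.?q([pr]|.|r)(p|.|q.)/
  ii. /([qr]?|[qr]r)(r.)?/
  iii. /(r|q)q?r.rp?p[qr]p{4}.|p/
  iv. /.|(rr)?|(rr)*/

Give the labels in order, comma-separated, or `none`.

i

i → match
ii → no match
iii → no match
iv → no match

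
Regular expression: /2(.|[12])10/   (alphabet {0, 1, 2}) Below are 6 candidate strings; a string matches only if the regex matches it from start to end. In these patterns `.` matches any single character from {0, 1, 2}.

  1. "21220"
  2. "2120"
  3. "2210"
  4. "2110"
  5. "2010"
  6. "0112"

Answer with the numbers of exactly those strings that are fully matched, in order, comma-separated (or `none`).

3, 4, 5

1 → no match — must end with "10"
2 → no match — must end with "10"
3 → match
4 → match
5 → match
6 → no match — must start with "2"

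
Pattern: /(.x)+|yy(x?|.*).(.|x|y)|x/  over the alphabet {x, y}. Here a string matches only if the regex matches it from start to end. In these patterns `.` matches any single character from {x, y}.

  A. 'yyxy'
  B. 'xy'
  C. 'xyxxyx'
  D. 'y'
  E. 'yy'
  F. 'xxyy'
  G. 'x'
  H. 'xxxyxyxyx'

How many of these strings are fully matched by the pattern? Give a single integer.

A → match
B → no match
C → no match
D → no match
E → no match
F → no match
G → match
H → no match
Total matched: 2

2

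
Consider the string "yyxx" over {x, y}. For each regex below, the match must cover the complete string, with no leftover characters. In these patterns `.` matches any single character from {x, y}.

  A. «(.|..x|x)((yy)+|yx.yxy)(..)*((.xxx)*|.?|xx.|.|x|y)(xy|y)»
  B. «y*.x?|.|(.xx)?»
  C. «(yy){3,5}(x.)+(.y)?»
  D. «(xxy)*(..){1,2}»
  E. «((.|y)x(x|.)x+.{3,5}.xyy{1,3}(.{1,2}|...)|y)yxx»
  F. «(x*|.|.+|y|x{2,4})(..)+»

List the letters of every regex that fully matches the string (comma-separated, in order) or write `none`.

A → no match
B → match
C → no match
D → match
E → match
F → match

B, D, E, F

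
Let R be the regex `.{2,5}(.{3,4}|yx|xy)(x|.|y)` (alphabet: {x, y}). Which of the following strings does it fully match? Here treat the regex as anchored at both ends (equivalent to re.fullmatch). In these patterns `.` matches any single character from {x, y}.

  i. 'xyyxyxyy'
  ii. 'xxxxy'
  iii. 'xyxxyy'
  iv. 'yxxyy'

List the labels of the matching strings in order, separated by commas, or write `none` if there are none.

i → match
ii → no match
iii → match
iv → match

i, iii, iv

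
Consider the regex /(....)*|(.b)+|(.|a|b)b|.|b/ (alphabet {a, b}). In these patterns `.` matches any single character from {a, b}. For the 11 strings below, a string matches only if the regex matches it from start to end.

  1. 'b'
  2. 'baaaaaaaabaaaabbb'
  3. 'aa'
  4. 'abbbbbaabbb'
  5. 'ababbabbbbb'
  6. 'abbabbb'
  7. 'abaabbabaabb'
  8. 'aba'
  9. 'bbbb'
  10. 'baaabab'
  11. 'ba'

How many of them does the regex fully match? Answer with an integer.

3

1. 'b' → match
2 → no match
3. 'aa' → no match
4. 'abbbbbaabbb' → no match
5. 'ababbabbbbb' → no match
6. 'abbabbb' → no match
7. 'abaabbabaabb' → match
8. 'aba' → no match
9. 'bbbb' → match
10. 'baaabab' → no match
11. 'ba' → no match
Total matched: 3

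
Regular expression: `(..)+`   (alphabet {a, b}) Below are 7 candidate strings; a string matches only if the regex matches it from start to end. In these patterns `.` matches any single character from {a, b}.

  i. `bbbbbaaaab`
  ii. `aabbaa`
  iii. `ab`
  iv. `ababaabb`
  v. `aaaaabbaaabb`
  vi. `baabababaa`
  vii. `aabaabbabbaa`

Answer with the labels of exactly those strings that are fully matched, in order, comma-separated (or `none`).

i, ii, iii, iv, v, vi, vii

i → match
ii → match
iii → match
iv → match
v → match
vi → match
vii → match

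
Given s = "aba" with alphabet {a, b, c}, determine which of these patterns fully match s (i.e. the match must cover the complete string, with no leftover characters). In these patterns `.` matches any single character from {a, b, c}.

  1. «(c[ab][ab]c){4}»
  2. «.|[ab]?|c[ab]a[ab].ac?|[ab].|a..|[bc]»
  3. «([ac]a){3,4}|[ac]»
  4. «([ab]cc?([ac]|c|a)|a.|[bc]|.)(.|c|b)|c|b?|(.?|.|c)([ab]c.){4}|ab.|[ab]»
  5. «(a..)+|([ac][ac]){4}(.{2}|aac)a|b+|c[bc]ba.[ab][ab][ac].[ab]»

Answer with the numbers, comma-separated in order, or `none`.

1 → no match — must start with "c"
2 → match
3 → no match
4 → match
5 → match

2, 4, 5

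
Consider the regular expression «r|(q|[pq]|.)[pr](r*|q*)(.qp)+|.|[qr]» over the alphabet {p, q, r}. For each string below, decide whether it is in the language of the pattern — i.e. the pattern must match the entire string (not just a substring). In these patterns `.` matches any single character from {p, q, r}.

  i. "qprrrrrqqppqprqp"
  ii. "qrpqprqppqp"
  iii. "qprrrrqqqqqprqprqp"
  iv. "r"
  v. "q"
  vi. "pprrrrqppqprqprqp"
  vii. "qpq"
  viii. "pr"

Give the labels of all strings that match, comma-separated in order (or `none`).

i → match
ii → match
iii → no match
iv → match
v → match
vi → match
vii → no match
viii → no match

i, ii, iv, v, vi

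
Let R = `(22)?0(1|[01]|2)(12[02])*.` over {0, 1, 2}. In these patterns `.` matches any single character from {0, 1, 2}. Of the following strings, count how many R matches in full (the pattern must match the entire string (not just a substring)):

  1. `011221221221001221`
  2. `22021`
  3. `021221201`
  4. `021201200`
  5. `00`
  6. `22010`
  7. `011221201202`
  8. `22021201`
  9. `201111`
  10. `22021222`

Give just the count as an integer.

1 → no match
2 → match
3 → match
4 → match
5 → no match
6 → match
7 → match
8 → match
9 → no match
10 → match
Total matched: 7

7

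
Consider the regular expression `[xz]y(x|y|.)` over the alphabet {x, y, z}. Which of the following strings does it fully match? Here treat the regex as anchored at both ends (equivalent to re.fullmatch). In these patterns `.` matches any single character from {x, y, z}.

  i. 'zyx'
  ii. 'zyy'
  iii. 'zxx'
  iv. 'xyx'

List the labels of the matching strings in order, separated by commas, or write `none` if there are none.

i, ii, iv

i → match
ii → match
iii → no match
iv → match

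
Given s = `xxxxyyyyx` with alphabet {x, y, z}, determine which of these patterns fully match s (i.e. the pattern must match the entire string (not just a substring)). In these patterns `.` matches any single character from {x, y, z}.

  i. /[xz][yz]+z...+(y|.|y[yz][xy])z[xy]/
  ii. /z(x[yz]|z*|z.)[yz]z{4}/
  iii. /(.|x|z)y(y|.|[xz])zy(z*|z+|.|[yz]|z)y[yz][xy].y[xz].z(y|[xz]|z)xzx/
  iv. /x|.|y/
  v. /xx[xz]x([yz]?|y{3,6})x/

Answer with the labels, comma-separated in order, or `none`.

v

i → no match
ii → no match — must start with `z`
iii → no match — must end with `xzx`
iv → no match
v → match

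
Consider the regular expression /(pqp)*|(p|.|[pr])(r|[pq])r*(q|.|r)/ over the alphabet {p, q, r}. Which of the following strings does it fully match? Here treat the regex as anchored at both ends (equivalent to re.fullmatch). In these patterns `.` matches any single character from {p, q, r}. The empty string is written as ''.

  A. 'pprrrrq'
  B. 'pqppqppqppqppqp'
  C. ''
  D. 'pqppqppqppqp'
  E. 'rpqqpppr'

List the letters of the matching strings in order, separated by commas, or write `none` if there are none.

A, B, C, D

A → match
B → match
C → match
D → match
E → no match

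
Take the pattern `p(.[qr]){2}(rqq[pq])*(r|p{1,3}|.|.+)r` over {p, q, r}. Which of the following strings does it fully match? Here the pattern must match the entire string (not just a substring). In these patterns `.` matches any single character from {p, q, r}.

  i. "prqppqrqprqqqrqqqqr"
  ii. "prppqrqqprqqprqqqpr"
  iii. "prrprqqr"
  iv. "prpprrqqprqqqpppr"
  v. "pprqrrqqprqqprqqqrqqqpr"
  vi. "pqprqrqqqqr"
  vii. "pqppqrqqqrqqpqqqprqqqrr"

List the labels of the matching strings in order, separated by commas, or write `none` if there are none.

i → no match
ii → no match
iii → match
iv → no match
v → match
vi → no match
vii → no match

iii, v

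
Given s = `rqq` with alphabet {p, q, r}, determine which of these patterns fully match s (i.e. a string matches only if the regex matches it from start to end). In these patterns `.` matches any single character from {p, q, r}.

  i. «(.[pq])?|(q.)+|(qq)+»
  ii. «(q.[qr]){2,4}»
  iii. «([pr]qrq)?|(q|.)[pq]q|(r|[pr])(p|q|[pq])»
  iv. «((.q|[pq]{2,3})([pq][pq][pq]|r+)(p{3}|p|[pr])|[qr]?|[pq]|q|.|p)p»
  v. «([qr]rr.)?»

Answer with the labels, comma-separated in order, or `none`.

i → no match
ii → no match — must start with `q`
iii → match
iv → no match — must end with `p`
v → no match

iii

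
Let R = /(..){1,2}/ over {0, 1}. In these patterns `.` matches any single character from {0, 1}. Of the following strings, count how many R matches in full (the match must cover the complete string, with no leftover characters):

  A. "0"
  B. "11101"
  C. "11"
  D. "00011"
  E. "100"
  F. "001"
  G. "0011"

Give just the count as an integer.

2

A. "0" → no match
B. "11101" → no match
C. "11" → match
D. "00011" → no match
E. "100" → no match
F. "001" → no match
G. "0011" → match
Total matched: 2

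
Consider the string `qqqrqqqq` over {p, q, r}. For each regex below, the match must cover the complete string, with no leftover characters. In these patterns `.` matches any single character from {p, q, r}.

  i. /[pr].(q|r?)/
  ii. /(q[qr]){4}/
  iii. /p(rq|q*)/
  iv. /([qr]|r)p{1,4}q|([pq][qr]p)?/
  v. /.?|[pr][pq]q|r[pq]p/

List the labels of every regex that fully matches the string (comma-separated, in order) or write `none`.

ii

i → no match
ii → match
iii → no match — must start with `p`
iv → no match
v → no match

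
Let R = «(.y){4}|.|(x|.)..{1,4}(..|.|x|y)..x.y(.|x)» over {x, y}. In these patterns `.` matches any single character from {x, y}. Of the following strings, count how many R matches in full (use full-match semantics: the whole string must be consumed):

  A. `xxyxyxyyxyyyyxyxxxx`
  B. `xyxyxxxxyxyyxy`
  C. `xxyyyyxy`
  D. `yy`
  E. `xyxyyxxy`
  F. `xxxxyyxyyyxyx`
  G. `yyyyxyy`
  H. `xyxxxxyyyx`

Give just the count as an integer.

A → no match
B → no match
C → no match
D → no match
E → no match
F → no match
G → no match
H → no match
Total matched: 0

0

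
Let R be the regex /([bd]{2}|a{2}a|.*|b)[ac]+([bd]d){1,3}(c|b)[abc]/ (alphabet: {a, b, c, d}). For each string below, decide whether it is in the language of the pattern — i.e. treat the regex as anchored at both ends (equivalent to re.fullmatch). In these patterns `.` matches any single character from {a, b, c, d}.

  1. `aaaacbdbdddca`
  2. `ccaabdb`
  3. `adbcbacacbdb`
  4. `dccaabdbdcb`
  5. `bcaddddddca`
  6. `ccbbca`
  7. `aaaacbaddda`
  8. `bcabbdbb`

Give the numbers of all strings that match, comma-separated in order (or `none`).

1 → match
2 → no match
3 → no match
4 → match
5 → match
6 → no match
7 → no match
8 → no match

1, 4, 5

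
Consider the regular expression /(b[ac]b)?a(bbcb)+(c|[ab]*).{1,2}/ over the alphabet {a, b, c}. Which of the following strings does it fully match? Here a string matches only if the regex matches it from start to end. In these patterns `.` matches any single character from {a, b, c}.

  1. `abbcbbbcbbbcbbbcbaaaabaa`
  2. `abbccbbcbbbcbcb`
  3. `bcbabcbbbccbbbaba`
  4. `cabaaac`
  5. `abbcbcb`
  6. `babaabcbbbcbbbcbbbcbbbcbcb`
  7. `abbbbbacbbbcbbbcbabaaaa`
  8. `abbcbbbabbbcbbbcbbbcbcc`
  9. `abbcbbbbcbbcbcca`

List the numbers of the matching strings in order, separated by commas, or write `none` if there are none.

1 → match
2 → no match
3 → no match
4 → no match
5 → match
6 → no match
7 → no match
8 → no match
9 → no match

1, 5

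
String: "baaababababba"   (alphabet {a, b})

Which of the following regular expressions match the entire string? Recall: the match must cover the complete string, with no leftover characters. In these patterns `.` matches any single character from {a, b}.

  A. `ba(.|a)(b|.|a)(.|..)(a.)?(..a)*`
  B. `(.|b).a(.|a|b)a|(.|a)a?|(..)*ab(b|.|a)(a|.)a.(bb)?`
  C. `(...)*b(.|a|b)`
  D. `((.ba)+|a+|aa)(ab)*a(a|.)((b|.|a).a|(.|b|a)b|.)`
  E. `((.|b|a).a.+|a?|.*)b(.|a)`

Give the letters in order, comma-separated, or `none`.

A → match
B → no match
C → no match
D → no match
E → match

A, E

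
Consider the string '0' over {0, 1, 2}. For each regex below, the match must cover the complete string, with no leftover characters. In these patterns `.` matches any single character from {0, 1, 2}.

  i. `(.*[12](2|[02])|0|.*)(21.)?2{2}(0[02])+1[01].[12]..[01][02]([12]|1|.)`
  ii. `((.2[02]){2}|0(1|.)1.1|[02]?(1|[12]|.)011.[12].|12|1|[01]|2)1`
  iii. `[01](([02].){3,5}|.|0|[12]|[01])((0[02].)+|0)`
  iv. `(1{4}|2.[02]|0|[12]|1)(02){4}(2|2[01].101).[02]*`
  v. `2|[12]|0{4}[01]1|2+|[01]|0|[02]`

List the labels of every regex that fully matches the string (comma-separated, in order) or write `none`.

i → no match
ii → no match — must end with '1'
iii → no match
iv → no match
v → match

v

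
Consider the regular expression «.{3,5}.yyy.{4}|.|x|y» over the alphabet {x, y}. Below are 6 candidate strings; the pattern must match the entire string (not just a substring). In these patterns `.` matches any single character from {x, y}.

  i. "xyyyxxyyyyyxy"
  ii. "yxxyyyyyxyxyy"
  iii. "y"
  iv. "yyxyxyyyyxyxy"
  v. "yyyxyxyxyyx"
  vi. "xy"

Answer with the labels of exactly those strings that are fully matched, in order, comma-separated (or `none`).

i → match
ii → no match
iii. "y" → match
iv → match
v. "yyyxyxyxyyx" → no match
vi. "xy" → no match

i, iii, iv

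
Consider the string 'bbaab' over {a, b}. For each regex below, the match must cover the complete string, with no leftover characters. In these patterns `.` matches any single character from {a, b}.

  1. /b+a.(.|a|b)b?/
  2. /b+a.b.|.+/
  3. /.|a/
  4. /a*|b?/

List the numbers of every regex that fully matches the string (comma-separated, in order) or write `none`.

1, 2

1 → match
2 → match
3 → no match
4 → no match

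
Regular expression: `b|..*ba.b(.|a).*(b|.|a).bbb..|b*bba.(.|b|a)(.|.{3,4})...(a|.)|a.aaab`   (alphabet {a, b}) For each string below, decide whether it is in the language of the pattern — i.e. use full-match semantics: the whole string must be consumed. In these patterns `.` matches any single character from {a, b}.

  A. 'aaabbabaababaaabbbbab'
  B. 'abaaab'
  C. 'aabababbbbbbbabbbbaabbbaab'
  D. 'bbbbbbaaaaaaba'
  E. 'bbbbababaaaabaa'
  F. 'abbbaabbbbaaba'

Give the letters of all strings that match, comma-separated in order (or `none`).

A, B, D, E

A → match
B → match
C → no match
D → match
E → match
F → no match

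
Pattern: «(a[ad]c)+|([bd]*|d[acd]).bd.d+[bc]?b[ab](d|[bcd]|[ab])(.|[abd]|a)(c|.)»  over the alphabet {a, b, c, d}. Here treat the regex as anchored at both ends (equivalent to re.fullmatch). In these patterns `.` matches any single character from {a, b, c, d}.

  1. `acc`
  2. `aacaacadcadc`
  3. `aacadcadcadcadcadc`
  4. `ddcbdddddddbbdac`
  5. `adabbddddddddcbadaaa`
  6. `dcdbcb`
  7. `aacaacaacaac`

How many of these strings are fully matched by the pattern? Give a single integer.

1 → no match
2 → match
3 → match
4 → match
5 → no match
6 → no match
7 → match
Total matched: 4

4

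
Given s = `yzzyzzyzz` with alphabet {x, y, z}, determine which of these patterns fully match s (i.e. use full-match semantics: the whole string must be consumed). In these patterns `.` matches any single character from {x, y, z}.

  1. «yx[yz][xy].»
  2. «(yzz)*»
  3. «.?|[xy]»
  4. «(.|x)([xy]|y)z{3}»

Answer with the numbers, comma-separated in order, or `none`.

1 → no match — must start with `yx`
2 → match
3 → no match
4 → no match

2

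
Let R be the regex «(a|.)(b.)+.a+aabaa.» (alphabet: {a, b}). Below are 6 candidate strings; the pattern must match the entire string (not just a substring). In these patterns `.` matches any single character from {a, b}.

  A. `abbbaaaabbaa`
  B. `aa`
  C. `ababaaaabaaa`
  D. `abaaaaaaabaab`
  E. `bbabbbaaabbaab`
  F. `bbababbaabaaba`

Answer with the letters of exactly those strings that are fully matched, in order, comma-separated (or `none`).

C, D

A → no match
B → no match
C → match
D → match
E → no match
F → no match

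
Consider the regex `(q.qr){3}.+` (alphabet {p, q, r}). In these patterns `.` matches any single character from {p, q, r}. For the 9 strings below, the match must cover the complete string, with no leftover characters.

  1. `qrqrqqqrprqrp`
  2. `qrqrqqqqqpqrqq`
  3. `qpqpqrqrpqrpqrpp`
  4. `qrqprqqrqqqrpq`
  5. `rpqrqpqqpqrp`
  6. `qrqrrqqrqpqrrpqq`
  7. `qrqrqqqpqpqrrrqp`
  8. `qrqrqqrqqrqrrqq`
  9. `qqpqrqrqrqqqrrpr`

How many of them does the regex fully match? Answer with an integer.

0

1 → no match
2 → no match
3 → no match
4 → no match
5 → no match — must start with `q`
6 → no match
7 → no match
8 → no match
9 → no match
Total matched: 0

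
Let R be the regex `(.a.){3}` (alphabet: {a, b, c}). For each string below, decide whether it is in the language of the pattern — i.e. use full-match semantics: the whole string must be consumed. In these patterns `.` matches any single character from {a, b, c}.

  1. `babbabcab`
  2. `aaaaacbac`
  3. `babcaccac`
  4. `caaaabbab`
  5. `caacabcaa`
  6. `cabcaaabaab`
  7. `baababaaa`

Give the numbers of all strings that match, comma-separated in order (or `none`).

1 → match
2 → match
3 → match
4 → match
5 → match
6 → no match
7 → match

1, 2, 3, 4, 5, 7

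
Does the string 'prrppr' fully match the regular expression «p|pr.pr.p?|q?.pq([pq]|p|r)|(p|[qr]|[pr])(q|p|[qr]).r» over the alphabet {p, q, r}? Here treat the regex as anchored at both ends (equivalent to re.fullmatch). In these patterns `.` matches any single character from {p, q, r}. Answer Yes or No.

No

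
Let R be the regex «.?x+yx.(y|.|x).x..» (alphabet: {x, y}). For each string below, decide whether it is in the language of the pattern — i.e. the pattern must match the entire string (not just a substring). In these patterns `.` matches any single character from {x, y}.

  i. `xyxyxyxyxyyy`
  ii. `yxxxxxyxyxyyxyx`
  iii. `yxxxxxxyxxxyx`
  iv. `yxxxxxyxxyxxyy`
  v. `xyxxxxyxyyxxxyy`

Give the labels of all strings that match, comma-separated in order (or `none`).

iv

i → no match
ii → no match
iii → no match
iv → match
v → no match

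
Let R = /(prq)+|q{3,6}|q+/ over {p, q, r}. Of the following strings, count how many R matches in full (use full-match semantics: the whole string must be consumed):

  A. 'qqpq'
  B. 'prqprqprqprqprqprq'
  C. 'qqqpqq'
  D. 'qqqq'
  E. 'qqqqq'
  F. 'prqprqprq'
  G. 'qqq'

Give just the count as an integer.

A → no match
B → match
C → no match
D → match
E → match
F → match
G → match
Total matched: 5

5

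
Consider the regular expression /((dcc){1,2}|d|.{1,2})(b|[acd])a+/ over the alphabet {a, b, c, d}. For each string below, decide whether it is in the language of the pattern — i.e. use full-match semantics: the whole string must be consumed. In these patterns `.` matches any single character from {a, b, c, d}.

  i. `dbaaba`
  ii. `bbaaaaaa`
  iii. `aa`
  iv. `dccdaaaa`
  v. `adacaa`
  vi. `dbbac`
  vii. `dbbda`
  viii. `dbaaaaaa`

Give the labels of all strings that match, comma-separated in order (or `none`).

ii, iv, viii

i. `dbaaba` → no match
ii. `bbaaaaaa` → match
iii. `aa` → no match
iv. `dccdaaaa` → match
v. `adacaa` → no match
vi. `dbbac` → no match — must end with `a`
vii. `dbbda` → no match
viii. `dbaaaaaa` → match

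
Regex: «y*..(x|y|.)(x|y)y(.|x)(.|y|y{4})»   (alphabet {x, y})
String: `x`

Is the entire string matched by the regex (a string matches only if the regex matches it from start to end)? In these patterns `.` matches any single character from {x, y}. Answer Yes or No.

No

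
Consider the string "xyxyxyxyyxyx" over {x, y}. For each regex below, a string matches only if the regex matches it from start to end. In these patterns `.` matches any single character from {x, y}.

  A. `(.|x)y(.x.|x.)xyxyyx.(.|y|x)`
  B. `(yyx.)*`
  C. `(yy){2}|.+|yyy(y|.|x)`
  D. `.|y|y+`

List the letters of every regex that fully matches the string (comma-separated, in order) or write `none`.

A, C

A → match
B → no match
C → match
D → no match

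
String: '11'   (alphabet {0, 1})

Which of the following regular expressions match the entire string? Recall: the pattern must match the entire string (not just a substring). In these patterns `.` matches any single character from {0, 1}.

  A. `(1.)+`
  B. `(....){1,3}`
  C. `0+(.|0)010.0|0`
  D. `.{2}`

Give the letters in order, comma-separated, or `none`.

A, D

A → match
B → no match
C → no match — must start with '0'
D → match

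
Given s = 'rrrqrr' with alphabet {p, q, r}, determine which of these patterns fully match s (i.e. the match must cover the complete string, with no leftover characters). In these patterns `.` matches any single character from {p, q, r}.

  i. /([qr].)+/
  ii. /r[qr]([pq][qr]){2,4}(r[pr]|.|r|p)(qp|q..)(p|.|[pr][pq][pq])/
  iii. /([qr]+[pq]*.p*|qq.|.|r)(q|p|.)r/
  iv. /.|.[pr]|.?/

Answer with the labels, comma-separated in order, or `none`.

i, iii

i → match
ii → no match
iii → match
iv → no match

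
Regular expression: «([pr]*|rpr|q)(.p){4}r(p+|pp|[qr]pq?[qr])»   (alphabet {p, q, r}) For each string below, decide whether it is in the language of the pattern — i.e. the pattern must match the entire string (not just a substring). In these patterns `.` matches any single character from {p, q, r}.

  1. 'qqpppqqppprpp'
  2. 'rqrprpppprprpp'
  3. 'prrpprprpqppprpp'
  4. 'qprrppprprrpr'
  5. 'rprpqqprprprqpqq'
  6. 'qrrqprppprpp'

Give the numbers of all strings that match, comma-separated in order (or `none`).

1 → no match
2 → no match
3 → match
4 → no match
5 → no match
6 → no match

3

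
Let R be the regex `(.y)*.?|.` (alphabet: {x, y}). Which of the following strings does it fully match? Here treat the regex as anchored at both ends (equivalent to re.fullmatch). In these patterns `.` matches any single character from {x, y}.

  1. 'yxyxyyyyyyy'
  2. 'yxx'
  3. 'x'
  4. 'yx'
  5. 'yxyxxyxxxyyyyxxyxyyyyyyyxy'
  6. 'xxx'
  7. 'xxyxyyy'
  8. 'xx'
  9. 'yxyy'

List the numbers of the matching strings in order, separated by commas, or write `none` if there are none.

1. 'yxyxyyyyyyy' → no match
2. 'yxx' → no match
3. 'x' → match
4. 'yx' → no match
5 → no match
6. 'xxx' → no match
7. 'xxyxyyy' → no match
8. 'xx' → no match
9. 'yxyy' → no match

3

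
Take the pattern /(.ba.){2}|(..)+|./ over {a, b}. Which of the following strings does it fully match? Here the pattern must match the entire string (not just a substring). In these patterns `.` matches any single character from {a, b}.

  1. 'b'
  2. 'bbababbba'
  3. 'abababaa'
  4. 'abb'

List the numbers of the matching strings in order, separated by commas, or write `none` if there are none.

1 → match
2 → no match
3 → match
4 → no match

1, 3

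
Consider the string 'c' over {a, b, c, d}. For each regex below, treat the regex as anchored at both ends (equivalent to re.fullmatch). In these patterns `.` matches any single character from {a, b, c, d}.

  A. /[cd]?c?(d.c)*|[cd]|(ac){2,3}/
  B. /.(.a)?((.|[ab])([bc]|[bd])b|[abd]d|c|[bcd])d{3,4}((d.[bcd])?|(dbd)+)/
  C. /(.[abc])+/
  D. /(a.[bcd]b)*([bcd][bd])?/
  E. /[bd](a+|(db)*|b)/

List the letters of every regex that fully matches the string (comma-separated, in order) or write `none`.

A

A → match
B → no match
C → no match
D → no match
E → no match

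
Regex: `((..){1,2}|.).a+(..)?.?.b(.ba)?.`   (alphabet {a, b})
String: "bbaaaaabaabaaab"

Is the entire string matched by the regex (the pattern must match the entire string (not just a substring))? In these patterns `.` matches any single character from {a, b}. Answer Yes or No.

No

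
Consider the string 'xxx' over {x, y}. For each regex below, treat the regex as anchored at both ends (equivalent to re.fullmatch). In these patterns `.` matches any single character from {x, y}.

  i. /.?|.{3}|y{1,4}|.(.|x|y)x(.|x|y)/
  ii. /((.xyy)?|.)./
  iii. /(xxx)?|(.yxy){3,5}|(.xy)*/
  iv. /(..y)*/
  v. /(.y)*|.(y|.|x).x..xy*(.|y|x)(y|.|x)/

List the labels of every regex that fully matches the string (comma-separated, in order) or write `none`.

i, iii

i → match
ii → no match
iii → match
iv → no match
v → no match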